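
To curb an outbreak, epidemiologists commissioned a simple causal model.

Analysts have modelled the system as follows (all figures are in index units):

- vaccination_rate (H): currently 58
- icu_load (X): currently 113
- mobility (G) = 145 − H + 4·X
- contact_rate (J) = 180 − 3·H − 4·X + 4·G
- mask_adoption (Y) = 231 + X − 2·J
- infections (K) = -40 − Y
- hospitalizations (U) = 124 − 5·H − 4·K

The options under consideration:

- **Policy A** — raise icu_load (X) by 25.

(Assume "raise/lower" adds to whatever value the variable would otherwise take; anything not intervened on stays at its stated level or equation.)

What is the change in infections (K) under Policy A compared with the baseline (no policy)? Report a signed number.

Baseline:
  H = 58
  X = 113
  G = 145 − 58 + 4·113 = 539
  J = 180 − 3·58 − 4·113 + 4·539 = 1710
  Y = 231 + 113 − 2·1710 = -3076
  K = -40 − (-3076) = 3036
Policy A (X + 25):
  H = 58
  X = 113 + 25 = 138
  G = 145 − 58 + 4·138 = 639
  J = 180 − 3·58 − 4·138 + 4·639 = 2010
  Y = 231 + 138 − 2·2010 = -3651
  K = -40 − (-3651) = 3611
Change in K: 3611 − 3036 = 575

575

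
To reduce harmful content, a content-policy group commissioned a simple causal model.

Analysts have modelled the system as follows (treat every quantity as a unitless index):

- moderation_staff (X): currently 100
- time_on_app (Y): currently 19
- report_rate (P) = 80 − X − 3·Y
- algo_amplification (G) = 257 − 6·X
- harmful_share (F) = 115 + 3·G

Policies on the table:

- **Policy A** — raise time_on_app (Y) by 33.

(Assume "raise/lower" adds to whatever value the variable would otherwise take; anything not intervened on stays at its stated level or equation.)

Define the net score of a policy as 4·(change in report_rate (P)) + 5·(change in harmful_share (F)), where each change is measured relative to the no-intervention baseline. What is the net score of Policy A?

-396

Baseline:
  X = 100
  Y = 19
  P = 80 − 100 − 3·19 = -77
  G = 257 − 6·100 = -343
  F = 115 + 3·(-343) = -914
Policy A (Y + 33):
  X = 100
  Y = 19 + 33 = 52
  P = 80 − 100 − 3·52 = -176
  G = 257 − 6·100 = -343
  F = 115 + 3·(-343) = -914
ΔP = -176 − (-77) = -99; ΔF = -914 − (-914) = 0
Score = 4·(-99) + 5·0 = -396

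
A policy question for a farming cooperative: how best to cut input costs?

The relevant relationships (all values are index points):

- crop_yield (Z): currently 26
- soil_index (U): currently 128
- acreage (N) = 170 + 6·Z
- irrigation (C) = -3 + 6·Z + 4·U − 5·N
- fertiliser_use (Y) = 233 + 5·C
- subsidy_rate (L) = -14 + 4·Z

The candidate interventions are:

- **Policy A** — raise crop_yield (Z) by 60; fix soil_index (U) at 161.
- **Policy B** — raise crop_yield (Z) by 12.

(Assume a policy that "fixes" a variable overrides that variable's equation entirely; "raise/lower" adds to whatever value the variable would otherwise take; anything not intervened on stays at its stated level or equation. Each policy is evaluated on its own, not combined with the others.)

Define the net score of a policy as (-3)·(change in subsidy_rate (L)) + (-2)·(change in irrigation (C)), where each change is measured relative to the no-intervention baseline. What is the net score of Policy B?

432

Baseline:
  Z = 26
  U = 128
  N = 170 + 6·26 = 326
  C = -3 + 6·26 + 4·128 − 5·326 = -965
  L = -14 + 4·26 = 90
Policy B (Z + 12):
  Z = 26 + 12 = 38
  U = 128
  N = 170 + 6·38 = 398
  C = -3 + 6·38 + 4·128 − 5·398 = -1253
  L = -14 + 4·38 = 138
ΔL = 138 − 90 = 48; ΔC = -1253 − (-965) = -288
Score = (-3)·48 + (-2)·(-288) = 432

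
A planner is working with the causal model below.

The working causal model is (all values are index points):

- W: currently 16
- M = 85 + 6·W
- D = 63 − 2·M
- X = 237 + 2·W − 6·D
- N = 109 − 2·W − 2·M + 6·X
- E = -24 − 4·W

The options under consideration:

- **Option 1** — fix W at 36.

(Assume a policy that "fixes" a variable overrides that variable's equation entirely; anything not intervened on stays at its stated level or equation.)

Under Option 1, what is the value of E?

Option 1 (W := 36):
  W = 36
  E = -24 − 4·36 = -168

-168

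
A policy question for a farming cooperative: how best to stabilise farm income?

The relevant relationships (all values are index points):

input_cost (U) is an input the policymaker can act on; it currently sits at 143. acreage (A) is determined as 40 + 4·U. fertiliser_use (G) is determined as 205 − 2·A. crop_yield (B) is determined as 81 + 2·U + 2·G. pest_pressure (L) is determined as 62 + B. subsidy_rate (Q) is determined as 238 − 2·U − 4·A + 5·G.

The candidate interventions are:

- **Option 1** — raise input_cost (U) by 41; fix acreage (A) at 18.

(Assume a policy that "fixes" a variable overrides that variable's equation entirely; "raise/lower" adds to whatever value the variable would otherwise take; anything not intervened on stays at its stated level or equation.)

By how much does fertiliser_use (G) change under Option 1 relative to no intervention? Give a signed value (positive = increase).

Baseline:
  U = 143
  A = 40 + 4·143 = 612
  G = 205 − 2·612 = -1019
Option 1 (U + 41, A := 18):
  U = 143 + 41 = 184
  A = 18
  G = 205 − 2·18 = 169
Change in G: 169 − (-1019) = 1188

1188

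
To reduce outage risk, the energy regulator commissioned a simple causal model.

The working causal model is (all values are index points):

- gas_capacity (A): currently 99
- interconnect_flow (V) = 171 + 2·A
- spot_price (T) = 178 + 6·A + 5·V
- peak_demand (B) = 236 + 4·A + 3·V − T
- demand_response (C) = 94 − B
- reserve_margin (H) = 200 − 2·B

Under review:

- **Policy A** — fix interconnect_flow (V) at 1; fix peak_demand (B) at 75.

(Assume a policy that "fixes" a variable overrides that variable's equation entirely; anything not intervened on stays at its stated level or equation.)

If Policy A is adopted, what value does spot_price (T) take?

777

Policy A (V := 1, B := 75):
  A = 99
  V = 1
  T = 178 + 6·99 + 5·1 = 777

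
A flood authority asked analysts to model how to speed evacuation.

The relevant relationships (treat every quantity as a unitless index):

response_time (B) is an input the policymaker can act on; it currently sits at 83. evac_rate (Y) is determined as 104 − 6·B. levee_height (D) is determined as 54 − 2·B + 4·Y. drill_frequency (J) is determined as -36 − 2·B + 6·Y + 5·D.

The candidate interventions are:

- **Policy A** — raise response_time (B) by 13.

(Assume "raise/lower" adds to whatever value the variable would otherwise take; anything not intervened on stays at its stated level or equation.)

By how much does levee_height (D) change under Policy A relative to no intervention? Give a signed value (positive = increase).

-338

Baseline:
  B = 83
  Y = 104 − 6·83 = -394
  D = 54 − 2·83 + 4·(-394) = -1688
Policy A (B + 13):
  B = 83 + 13 = 96
  Y = 104 − 6·96 = -472
  D = 54 − 2·96 + 4·(-472) = -2026
Change in D: -2026 − (-1688) = -338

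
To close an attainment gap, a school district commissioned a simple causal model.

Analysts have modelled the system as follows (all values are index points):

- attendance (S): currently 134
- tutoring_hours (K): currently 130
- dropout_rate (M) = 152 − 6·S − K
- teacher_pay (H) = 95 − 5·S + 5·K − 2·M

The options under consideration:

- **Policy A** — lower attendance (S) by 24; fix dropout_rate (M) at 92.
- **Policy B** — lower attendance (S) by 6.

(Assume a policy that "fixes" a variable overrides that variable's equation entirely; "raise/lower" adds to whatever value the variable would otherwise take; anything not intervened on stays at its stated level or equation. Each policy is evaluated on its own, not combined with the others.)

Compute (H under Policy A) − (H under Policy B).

-1586

Policy A (S − 24, M := 92):
  S = 134 − 24 = 110
  K = 130
  M = 92
  H = 95 − 5·110 + 5·130 − 2·92 = 11
Policy B (S − 6):
  S = 134 − 6 = 128
  K = 130
  M = 152 − 6·128 − 130 = -746
  H = 95 − 5·128 + 5·130 − 2·(-746) = 1597
H: 11 − 1597 = -1586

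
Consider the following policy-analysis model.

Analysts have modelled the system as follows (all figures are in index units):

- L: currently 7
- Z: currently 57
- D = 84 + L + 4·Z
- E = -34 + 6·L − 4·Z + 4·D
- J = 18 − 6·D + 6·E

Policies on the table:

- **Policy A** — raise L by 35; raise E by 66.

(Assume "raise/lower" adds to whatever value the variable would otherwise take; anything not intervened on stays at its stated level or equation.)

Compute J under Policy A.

6726

Policy A (L + 35, E + 66):
  L = 7 + 35 = 42
  Z = 57
  D = 84 + 42 + 4·57 = 354
  E = -34 + 6·42 − 4·57 + 4·354 (+66 from intervention) = 1472
  J = 18 − 6·354 + 6·1472 = 6726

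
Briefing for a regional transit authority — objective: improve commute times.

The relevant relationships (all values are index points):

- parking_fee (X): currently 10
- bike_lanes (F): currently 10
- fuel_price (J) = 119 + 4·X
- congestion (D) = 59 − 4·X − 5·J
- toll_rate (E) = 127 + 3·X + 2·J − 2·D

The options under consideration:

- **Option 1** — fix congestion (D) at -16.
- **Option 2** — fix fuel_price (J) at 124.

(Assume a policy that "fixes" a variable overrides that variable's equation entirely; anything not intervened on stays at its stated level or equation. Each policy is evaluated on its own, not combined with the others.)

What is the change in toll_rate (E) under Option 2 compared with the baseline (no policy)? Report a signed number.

-420

Baseline:
  X = 10
  J = 119 + 4·10 = 159
  D = 59 − 4·10 − 5·159 = -776
  E = 127 + 3·10 + 2·159 − 2·(-776) = 2027
Option 2 (J := 124):
  X = 10
  J = 124
  D = 59 − 4·10 − 5·124 = -601
  E = 127 + 3·10 + 2·124 − 2·(-601) = 1607
Change in E: 1607 − 2027 = -420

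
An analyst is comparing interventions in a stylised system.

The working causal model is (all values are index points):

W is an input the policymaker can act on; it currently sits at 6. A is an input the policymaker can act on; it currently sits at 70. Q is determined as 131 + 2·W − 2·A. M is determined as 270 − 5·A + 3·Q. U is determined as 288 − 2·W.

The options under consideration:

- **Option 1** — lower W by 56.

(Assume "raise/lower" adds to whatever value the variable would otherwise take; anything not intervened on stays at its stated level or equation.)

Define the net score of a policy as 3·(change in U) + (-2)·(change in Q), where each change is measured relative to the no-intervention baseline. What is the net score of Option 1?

Baseline:
  W = 6
  A = 70
  Q = 131 + 2·6 − 2·70 = 3
  U = 288 − 2·6 = 276
Option 1 (W − 56):
  W = 6 − 56 = -50
  A = 70
  Q = 131 + 2·(-50) − 2·70 = -109
  U = 288 − 2·(-50) = 388
ΔU = 388 − 276 = 112; ΔQ = -109 − 3 = -112
Score = 3·112 + (-2)·(-112) = 560

560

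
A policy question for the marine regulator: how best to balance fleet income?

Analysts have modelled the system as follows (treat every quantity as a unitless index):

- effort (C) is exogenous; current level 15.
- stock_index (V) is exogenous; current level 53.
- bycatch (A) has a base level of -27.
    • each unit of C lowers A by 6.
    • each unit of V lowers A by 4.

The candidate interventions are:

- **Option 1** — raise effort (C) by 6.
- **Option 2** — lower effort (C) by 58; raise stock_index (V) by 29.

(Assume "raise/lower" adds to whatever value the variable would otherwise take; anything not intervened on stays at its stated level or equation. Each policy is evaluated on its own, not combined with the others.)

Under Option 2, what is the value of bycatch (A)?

-97

Option 2 (C − 58, V + 29):
  C = 15 − 58 = -43
  V = 53 + 29 = 82
  A = -27 − 6·(-43) − 4·82 = -97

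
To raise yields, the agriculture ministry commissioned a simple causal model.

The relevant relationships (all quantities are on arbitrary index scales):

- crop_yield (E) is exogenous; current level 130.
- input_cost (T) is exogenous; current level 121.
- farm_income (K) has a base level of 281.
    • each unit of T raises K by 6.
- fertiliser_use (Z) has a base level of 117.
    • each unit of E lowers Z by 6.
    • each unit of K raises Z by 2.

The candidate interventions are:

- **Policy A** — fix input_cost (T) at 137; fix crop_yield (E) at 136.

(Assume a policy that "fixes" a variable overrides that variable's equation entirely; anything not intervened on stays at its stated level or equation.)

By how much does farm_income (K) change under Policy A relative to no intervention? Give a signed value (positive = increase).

96

Baseline:
  T = 121
  K = 281 + 6·121 = 1007
Policy A (T := 137, E := 136):
  T = 137
  K = 281 + 6·137 = 1103
Change in K: 1103 − 1007 = 96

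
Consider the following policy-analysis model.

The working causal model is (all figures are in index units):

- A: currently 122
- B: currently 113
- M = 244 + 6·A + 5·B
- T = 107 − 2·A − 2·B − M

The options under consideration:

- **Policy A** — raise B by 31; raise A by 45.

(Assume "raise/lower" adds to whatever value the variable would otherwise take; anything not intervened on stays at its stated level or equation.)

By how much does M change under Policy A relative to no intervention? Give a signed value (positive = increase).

425

Baseline:
  A = 122
  B = 113
  M = 244 + 6·122 + 5·113 = 1541
Policy A (B + 31, A + 45):
  A = 122 + 45 = 167
  B = 113 + 31 = 144
  M = 244 + 6·167 + 5·144 = 1966
Change in M: 1966 − 1541 = 425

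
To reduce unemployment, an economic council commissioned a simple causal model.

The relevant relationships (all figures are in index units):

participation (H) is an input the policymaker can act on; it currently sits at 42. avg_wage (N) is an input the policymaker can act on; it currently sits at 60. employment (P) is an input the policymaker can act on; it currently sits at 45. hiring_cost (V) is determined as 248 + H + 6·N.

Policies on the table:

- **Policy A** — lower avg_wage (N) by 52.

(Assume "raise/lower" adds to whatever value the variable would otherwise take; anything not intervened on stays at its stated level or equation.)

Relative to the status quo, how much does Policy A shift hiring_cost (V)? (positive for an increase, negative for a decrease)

-312

Baseline:
  H = 42
  N = 60
  V = 248 + 42 + 6·60 = 650
Policy A (N − 52):
  H = 42
  N = 60 − 52 = 8
  V = 248 + 42 + 6·8 = 338
Change in V: 338 − 650 = -312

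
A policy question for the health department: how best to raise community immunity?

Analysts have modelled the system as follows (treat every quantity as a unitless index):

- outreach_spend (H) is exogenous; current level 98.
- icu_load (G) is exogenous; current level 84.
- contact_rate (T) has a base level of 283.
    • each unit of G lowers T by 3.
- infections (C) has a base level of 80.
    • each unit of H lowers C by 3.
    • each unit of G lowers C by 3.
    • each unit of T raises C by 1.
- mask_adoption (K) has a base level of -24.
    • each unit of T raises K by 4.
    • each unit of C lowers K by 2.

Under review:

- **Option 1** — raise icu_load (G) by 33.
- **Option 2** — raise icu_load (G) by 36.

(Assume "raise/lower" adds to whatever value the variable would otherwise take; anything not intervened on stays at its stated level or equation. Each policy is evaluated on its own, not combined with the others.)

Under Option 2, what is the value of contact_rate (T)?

-77

Option 2 (G + 36):
  G = 84 + 36 = 120
  T = 283 − 3·120 = -77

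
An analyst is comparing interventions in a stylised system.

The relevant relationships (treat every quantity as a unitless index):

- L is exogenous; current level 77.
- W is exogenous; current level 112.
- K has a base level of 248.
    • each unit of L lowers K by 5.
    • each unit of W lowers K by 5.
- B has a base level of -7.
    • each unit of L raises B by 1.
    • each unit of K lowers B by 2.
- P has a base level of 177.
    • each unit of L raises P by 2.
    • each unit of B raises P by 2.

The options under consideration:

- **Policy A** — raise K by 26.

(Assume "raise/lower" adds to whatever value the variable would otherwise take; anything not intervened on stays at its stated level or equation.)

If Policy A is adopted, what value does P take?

3155

Policy A (K + 26):
  L = 77
  W = 112
  K = 248 − 5·77 − 5·112 (+26 from intervention) = -671
  B = -7 + 77 − 2·(-671) = 1412
  P = 177 + 2·77 + 2·1412 = 3155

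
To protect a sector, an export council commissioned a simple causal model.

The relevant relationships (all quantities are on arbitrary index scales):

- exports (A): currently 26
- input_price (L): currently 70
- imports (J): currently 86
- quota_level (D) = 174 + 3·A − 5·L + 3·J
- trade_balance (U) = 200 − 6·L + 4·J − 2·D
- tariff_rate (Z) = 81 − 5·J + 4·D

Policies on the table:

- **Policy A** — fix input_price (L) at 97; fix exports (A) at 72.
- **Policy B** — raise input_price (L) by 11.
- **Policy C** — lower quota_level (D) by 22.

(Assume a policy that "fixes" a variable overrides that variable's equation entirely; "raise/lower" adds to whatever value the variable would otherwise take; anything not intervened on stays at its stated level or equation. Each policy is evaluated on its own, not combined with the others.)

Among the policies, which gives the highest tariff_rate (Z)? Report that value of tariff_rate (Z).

Policy A (L := 97, A := 72):
  A = 72
  L = 97
  J = 86
  D = 174 + 3·72 − 5·97 + 3·86 = 163
  Z = 81 − 5·86 + 4·163 = 303
Policy B (L + 11):
  A = 26
  L = 70 + 11 = 81
  J = 86
  D = 174 + 3·26 − 5·81 + 3·86 = 105
  Z = 81 − 5·86 + 4·105 = 71
Policy C (D − 22):
  A = 26
  L = 70
  J = 86
  D = 174 + 3·26 − 5·70 + 3·86 (−22 from intervention) = 138
  Z = 81 − 5·86 + 4·138 = 203
Comparing — Policy A: Z=303, Policy B: Z=71, Policy C: Z=203. Highest is 303 (Policy A).

303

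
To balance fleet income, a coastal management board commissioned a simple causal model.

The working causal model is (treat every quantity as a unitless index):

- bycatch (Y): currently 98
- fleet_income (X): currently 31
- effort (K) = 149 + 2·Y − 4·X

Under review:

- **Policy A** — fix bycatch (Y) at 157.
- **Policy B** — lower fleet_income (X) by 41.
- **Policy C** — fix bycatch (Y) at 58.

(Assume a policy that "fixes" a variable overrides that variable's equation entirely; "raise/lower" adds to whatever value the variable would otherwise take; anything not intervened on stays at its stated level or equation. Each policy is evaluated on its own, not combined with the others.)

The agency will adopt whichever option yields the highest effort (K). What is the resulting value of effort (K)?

385

Policy A (Y := 157):
  Y = 157
  X = 31
  K = 149 + 2·157 − 4·31 = 339
Policy B (X − 41):
  Y = 98
  X = 31 − 41 = -10
  K = 149 + 2·98 − 4·(-10) = 385
Policy C (Y := 58):
  Y = 58
  X = 31
  K = 149 + 2·58 − 4·31 = 141
Comparing — Policy A: K=339, Policy B: K=385, Policy C: K=141. Highest is 385 (Policy B).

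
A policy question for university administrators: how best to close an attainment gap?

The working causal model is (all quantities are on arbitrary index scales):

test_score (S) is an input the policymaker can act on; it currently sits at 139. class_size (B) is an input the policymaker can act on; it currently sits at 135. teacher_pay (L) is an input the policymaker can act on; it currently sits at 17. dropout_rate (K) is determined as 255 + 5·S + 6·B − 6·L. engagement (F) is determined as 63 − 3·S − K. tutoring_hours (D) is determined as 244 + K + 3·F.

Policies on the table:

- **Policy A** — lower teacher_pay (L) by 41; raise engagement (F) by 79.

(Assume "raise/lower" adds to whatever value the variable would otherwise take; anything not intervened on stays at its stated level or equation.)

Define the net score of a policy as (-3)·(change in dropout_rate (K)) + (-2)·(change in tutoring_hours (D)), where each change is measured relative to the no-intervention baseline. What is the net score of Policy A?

Baseline:
  S = 139
  B = 135
  L = 17
  K = 255 + 5·139 + 6·135 − 6·17 = 1658
  F = 63 − 3·139 − 1658 = -2012
  D = 244 + 1658 + 3·(-2012) = -4134
Policy A (L − 41, F + 79):
  S = 139
  B = 135
  L = 17 − 41 = -24
  K = 255 + 5·139 + 6·135 − 6·(-24) = 1904
  F = 63 − 3·139 − 1904 (+79 from intervention) = -2179
  D = 244 + 1904 + 3·(-2179) = -4389
ΔK = 1904 − 1658 = 246; ΔD = -4389 − (-4134) = -255
Score = (-3)·246 + (-2)·(-255) = -228

-228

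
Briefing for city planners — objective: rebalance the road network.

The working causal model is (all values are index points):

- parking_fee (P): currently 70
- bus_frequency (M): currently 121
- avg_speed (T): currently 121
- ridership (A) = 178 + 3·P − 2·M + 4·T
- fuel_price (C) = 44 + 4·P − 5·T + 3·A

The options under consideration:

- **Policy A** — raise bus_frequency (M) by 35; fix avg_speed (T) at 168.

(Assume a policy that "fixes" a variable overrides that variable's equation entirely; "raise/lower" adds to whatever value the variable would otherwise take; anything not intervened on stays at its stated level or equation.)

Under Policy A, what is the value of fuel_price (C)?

Policy A (M + 35, T := 168):
  P = 70
  M = 121 + 35 = 156
  T = 168
  A = 178 + 3·70 − 2·156 + 4·168 = 748
  C = 44 + 4·70 − 5·168 + 3·748 = 1728

1728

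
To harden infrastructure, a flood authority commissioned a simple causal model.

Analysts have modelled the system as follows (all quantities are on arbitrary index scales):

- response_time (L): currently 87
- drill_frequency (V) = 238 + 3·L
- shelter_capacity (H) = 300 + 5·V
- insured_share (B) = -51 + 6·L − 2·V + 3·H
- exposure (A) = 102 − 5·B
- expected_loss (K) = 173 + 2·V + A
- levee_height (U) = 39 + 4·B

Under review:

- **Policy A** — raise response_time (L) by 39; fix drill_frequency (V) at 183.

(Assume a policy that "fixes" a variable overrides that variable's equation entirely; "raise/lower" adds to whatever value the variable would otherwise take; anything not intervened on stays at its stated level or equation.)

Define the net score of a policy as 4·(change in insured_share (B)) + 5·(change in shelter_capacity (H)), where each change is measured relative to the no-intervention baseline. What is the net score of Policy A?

-23396

Baseline:
  L = 87
  V = 238 + 3·87 = 499
  H = 300 + 5·499 = 2795
  B = -51 + 6·87 − 2·499 + 3·2795 = 7858
Policy A (L + 39, V := 183):
  L = 87 + 39 = 126
  V = 183
  H = 300 + 5·183 = 1215
  B = -51 + 6·126 − 2·183 + 3·1215 = 3984
ΔB = 3984 − 7858 = -3874; ΔH = 1215 − 2795 = -1580
Score = 4·(-3874) + 5·(-1580) = -23396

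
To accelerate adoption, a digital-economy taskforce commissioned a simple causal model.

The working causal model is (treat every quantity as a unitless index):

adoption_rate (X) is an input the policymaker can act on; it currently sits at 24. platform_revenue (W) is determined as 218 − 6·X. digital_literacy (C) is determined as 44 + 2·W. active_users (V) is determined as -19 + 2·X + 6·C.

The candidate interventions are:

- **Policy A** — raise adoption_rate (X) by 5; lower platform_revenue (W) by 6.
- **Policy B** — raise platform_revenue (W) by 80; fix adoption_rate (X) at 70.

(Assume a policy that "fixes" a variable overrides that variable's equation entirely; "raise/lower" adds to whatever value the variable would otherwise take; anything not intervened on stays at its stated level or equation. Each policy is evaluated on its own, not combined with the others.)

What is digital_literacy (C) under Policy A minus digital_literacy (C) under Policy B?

Policy A (X + 5, W − 6):
  X = 24 + 5 = 29
  W = 218 − 6·29 (−6 from intervention) = 38
  C = 44 + 2·38 = 120
Policy B (W + 80, X := 70):
  X = 70
  W = 218 − 6·70 (+80 from intervention) = -122
  C = 44 + 2·(-122) = -200
C: 120 − (-200) = 320

320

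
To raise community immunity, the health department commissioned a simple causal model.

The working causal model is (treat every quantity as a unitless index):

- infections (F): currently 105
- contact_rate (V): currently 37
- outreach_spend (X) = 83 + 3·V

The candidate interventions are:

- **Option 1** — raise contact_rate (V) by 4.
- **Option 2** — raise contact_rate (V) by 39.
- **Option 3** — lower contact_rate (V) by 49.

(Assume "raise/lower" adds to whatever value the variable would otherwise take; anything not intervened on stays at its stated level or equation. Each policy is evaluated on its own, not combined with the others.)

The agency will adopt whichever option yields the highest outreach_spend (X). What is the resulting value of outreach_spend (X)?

311

Option 1 (V + 4):
  V = 37 + 4 = 41
  X = 83 + 3·41 = 206
Option 2 (V + 39):
  V = 37 + 39 = 76
  X = 83 + 3·76 = 311
Option 3 (V − 49):
  V = 37 − 49 = -12
  X = 83 + 3·(-12) = 47
Comparing — Option 1: X=206, Option 2: X=311, Option 3: X=47. Highest is 311 (Option 2).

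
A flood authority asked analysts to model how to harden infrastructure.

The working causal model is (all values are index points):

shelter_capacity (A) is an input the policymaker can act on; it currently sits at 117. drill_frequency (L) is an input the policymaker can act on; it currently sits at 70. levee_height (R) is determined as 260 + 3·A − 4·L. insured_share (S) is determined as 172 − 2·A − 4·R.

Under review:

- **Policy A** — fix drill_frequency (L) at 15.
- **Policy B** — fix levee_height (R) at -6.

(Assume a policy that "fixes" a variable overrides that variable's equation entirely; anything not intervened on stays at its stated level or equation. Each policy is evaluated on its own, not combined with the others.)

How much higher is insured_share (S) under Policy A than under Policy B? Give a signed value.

Policy A (L := 15):
  A = 117
  L = 15
  R = 260 + 3·117 − 4·15 = 551
  S = 172 − 2·117 − 4·551 = -2266
Policy B (R := -6):
  A = 117
  L = 70
  R = -6
  S = 172 − 2·117 − 4·(-6) = -38
S: -2266 − (-38) = -2228

-2228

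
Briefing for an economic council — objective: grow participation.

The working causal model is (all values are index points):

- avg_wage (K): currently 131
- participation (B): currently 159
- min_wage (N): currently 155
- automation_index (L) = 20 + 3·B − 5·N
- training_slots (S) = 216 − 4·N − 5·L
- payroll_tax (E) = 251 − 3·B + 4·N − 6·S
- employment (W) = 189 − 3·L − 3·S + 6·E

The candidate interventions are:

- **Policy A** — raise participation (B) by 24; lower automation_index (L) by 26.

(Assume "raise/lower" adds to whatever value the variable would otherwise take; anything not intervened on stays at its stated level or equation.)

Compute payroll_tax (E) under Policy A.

Policy A (B + 24, L − 26):
  B = 159 + 24 = 183
  N = 155
  L = 20 + 3·183 − 5·155 (−26 from intervention) = -232
  S = 216 − 4·155 − 5·(-232) = 756
  E = 251 − 3·183 + 4·155 − 6·756 = -4214

-4214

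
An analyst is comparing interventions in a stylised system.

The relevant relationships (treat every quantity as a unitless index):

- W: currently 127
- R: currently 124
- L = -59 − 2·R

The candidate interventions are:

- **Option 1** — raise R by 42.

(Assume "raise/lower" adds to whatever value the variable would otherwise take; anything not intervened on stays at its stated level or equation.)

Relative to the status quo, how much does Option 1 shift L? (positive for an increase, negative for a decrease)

Baseline:
  R = 124
  L = -59 − 2·124 = -307
Option 1 (R + 42):
  R = 124 + 42 = 166
  L = -59 − 2·166 = -391
Change in L: -391 − (-307) = -84

-84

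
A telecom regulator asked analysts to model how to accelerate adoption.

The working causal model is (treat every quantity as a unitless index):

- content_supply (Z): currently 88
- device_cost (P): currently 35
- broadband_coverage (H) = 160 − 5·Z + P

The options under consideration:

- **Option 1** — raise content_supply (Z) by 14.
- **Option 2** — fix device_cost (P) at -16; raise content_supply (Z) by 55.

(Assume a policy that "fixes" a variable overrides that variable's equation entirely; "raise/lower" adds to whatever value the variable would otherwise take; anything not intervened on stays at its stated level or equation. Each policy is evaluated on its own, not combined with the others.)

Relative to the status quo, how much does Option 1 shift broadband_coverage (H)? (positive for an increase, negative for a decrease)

-70

Baseline:
  Z = 88
  P = 35
  H = 160 − 5·88 + 35 = -245
Option 1 (Z + 14):
  Z = 88 + 14 = 102
  P = 35
  H = 160 − 5·102 + 35 = -315
Change in H: -315 − (-245) = -70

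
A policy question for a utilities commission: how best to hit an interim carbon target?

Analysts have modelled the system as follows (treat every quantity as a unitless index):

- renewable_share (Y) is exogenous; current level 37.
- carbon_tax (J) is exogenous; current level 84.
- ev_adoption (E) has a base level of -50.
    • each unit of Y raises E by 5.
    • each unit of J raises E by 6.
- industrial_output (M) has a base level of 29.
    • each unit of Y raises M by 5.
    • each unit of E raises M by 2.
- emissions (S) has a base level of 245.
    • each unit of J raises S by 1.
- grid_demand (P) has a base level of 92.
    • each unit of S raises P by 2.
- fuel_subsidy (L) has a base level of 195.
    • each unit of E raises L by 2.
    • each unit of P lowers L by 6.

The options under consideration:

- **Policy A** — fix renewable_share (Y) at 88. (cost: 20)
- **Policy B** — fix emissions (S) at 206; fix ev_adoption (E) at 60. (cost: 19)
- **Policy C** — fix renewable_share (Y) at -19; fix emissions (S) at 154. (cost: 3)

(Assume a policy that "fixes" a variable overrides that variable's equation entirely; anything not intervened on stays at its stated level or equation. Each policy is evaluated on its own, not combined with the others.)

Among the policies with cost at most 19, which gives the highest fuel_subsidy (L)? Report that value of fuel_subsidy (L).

Policy B (S := 206, E := 60):
  Y = 37
  J = 84
  E = 60
  S = 206
  P = 92 + 2·206 = 504
  L = 195 + 2·60 − 6·504 = -2709
Policy C (Y := -19, S := 154):
  Y = -19
  J = 84
  E = -50 + 5·(-19) + 6·84 = 359
  S = 154
  P = 92 + 2·154 = 400
  L = 195 + 2·359 − 6·400 = -1487
Comparing — Policy B: L=-2709, Policy C: L=-1487. Highest is -1487 (Policy C).

-1487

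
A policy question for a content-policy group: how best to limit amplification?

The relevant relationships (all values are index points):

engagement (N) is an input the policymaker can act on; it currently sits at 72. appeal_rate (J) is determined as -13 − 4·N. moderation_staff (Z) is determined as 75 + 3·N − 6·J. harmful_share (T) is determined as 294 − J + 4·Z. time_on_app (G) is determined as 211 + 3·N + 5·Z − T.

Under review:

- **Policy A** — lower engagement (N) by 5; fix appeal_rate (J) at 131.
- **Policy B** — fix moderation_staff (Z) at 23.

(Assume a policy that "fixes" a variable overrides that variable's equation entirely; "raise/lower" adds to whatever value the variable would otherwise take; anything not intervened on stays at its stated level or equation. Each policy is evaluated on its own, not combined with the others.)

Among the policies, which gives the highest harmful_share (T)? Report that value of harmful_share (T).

687

Policy A (N − 5, J := 131):
  N = 72 − 5 = 67
  J = 131
  Z = 75 + 3·67 − 6·131 = -510
  T = 294 − 131 + 4·(-510) = -1877
Policy B (Z := 23):
  N = 72
  J = -13 − 4·72 = -301
  Z = 23
  T = 294 − (-301) + 4·23 = 687
Comparing — Policy A: T=-1877, Policy B: T=687. Highest is 687 (Policy B).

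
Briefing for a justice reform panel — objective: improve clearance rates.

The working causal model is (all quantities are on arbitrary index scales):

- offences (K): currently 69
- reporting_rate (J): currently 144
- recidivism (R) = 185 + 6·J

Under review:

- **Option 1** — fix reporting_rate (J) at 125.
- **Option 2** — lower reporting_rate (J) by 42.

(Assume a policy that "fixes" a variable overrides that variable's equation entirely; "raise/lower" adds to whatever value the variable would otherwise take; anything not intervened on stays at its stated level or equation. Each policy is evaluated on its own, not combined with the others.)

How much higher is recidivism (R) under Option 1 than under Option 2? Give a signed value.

Option 1 (J := 125):
  J = 125
  R = 185 + 6·125 = 935
Option 2 (J − 42):
  J = 144 − 42 = 102
  R = 185 + 6·102 = 797
R: 935 − 797 = 138

138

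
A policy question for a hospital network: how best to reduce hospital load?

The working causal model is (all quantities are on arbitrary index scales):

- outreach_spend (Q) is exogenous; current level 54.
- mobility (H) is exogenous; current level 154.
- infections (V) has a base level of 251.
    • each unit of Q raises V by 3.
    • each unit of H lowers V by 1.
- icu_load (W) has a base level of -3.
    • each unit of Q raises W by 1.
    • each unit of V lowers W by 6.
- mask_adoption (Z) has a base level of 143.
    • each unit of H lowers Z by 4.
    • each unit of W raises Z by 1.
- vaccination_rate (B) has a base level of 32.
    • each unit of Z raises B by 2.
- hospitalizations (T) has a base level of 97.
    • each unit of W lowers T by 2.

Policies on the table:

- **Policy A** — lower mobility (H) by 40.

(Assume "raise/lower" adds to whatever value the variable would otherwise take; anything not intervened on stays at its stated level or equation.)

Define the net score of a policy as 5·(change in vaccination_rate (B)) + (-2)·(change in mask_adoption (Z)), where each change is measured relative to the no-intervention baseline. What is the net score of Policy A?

-640

Baseline:
  Q = 54
  H = 154
  V = 251 + 3·54 − 154 = 259
  W = -3 + 54 − 6·259 = -1503
  Z = 143 − 4·154 + (-1503) = -1976
  B = 32 + 2·(-1976) = -3920
Policy A (H − 40):
  Q = 54
  H = 154 − 40 = 114
  V = 251 + 3·54 − 114 = 299
  W = -3 + 54 − 6·299 = -1743
  Z = 143 − 4·114 + (-1743) = -2056
  B = 32 + 2·(-2056) = -4080
ΔB = -4080 − (-3920) = -160; ΔZ = -2056 − (-1976) = -80
Score = 5·(-160) + (-2)·(-80) = -640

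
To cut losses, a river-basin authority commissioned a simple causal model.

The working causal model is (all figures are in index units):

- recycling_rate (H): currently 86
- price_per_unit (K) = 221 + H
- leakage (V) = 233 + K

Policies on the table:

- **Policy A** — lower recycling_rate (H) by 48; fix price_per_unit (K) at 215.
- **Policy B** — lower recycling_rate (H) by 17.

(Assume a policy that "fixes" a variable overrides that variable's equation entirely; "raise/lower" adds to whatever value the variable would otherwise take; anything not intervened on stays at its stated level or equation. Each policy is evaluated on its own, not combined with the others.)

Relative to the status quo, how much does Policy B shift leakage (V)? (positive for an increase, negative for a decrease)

Baseline:
  H = 86
  K = 221 + 86 = 307
  V = 233 + 307 = 540
Policy B (H − 17):
  H = 86 − 17 = 69
  K = 221 + 69 = 290
  V = 233 + 290 = 523
Change in V: 523 − 540 = -17

-17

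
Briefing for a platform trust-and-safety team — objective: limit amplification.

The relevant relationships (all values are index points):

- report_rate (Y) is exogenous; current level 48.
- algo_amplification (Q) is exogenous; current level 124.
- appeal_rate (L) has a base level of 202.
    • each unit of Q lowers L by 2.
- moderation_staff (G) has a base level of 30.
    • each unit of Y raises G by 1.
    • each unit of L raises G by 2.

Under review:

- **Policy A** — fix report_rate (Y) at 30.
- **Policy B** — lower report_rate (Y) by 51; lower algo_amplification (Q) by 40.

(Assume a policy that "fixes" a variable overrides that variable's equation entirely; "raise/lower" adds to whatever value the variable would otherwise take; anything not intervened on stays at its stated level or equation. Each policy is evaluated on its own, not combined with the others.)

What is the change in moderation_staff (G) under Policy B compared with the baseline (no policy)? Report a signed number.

Baseline:
  Y = 48
  Q = 124
  L = 202 − 2·124 = -46
  G = 30 + 48 + 2·(-46) = -14
Policy B (Y − 51, Q − 40):
  Y = 48 − 51 = -3
  Q = 124 − 40 = 84
  L = 202 − 2·84 = 34
  G = 30 + (-3) + 2·34 = 95
Change in G: 95 − (-14) = 109

109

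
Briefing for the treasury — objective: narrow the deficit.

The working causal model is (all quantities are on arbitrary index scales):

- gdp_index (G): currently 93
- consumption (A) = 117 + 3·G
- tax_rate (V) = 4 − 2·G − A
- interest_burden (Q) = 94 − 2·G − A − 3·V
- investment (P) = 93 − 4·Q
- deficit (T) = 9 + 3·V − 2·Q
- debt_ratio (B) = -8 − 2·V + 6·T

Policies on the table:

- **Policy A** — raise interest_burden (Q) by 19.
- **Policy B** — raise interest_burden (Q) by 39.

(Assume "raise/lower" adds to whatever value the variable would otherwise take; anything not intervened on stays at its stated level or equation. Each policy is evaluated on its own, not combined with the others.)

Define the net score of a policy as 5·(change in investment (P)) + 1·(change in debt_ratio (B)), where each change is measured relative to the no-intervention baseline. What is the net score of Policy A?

-608

Baseline:
  G = 93
  A = 117 + 3·93 = 396
  V = 4 − 2·93 − 396 = -578
  Q = 94 − 2·93 − 396 − 3·(-578) = 1246
  P = 93 − 4·1246 = -4891
  T = 9 + 3·(-578) − 2·1246 = -4217
  B = -8 − 2·(-578) + 6·(-4217) = -24154
Policy A (Q + 19):
  G = 93
  A = 117 + 3·93 = 396
  V = 4 − 2·93 − 396 = -578
  Q = 94 − 2·93 − 396 − 3·(-578) (+19 from intervention) = 1265
  P = 93 − 4·1265 = -4967
  T = 9 + 3·(-578) − 2·1265 = -4255
  B = -8 − 2·(-578) + 6·(-4255) = -24382
ΔP = -4967 − (-4891) = -76; ΔB = -24382 − (-24154) = -228
Score = 5·(-76) + 1·(-228) = -608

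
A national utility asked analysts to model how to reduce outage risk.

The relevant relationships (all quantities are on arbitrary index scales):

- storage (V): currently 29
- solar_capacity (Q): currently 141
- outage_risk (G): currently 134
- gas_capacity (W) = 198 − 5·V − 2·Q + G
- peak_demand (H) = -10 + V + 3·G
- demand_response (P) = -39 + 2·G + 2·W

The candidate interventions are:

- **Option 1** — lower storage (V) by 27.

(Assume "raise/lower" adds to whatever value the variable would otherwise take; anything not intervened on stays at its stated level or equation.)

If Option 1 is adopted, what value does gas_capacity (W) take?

Option 1 (V − 27):
  V = 29 − 27 = 2
  Q = 141
  G = 134
  W = 198 − 5·2 − 2·141 + 134 = 40

40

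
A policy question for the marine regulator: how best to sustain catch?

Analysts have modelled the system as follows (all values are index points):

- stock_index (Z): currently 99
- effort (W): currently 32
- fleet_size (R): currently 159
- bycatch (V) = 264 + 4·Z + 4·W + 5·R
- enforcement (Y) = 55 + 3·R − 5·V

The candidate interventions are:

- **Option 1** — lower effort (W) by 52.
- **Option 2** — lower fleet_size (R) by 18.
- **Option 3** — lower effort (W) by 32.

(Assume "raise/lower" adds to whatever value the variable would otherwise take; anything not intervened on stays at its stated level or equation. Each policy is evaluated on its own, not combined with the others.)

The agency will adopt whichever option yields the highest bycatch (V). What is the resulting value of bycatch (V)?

Option 1 (W − 52):
  Z = 99
  W = 32 − 52 = -20
  R = 159
  V = 264 + 4·99 + 4·(-20) + 5·159 = 1375
Option 2 (R − 18):
  Z = 99
  W = 32
  R = 159 − 18 = 141
  V = 264 + 4·99 + 4·32 + 5·141 = 1493
Option 3 (W − 32):
  Z = 99
  W = 32 − 32 = 0
  R = 159
  V = 264 + 4·99 + 4·0 + 5·159 = 1455
Comparing — Option 1: V=1375, Option 2: V=1493, Option 3: V=1455. Highest is 1493 (Option 2).

1493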